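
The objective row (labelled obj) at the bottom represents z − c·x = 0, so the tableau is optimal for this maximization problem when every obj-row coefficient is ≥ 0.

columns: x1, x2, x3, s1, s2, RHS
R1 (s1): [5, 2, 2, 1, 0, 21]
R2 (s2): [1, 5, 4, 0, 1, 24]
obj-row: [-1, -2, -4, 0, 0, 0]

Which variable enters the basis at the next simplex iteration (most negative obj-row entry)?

x3

Negative obj-row entries: x1: -1, x2: -2, x3: -4.
The most negative is -4 in column x3, so x3 enters.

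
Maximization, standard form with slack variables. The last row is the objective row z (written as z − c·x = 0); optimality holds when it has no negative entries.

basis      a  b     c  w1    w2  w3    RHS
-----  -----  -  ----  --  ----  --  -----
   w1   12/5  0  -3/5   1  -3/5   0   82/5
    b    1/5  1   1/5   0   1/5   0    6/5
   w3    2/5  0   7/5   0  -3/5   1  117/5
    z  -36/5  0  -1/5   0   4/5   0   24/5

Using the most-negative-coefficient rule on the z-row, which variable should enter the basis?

Negative z-row entries: a: -36/5, c: -1/5.
The most negative is -36/5 in column a, so a enters.

a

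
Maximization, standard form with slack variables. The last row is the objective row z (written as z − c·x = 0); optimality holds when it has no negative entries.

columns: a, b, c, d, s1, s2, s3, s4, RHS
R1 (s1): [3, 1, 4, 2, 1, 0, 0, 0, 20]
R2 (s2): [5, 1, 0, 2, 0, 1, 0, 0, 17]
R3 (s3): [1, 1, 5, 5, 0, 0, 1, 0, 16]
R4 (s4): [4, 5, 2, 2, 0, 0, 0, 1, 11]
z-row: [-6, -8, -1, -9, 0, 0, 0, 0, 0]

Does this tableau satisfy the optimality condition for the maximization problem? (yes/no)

The z-row has a negative entry -9 in column d, so it is not optimal.

no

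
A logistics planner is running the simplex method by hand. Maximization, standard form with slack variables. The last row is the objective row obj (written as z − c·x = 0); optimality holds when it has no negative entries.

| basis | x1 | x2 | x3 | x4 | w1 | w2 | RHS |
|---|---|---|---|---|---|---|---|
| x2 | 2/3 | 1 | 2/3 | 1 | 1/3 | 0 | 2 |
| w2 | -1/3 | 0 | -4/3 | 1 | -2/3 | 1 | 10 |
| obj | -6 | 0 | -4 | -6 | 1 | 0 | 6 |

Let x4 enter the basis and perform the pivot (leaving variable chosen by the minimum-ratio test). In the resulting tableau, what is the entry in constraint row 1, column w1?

1/3

Ratio test on column x4 — row 1: 2/1 = 2; row 2: 10/1 = 10. Minimum is 2 at row 1 (x2 leaves); pivot element 1.
Divide row 1 by 1; eliminate column x4 from the other rows.
In the new row 1, the w1 entry is the old entry divided by the pivot: (1/3)/1 = 1/3.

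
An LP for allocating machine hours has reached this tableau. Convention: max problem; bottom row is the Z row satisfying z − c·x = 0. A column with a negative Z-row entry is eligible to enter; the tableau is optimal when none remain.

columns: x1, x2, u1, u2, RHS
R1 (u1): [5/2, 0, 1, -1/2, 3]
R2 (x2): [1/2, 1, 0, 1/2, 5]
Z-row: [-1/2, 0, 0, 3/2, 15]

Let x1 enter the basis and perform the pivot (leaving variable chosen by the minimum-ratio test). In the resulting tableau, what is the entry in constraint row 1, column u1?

Ratio test on column x1 — row 1: 3/(5/2) = 6/5; row 2: 5/(1/2) = 10. Minimum is 6/5 at row 1 (u1 leaves); pivot element 5/2.
Divide row 1 by 5/2; eliminate column x1 from the other rows.
In the new row 1, the u1 entry is the old entry divided by the pivot: 1/(5/2) = 2/5.

2/5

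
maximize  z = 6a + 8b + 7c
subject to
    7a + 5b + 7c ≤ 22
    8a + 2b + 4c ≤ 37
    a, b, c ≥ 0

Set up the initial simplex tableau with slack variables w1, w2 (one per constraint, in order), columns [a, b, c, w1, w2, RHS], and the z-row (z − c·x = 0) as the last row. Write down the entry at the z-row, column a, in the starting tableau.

-6

The z-row carries the negated objective coefficients: the a entry is -6.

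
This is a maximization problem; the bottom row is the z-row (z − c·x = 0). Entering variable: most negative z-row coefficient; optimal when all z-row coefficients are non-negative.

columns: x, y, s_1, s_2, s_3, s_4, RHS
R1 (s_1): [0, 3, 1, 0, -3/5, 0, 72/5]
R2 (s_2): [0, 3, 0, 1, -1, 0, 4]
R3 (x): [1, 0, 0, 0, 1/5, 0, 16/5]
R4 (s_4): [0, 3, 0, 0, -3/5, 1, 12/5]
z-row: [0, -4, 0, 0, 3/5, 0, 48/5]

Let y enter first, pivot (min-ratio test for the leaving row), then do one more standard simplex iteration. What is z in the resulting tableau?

Ratio test on column y — row 1: (72/5)/3 = 24/5; row 2: 4/3 = 4/3; row 3: entry 0 ≤ 0; row 4: (12/5)/3 = 4/5. Minimum is 4/5 at row 4 (s_4 leaves); pivot element 3.
Pivot on row 4; the z-row RHS becomes 48/5 − (-4)·(4/5) = 64/5.
Next entering variable (most negative z-row entry -1/5): s_3.
Ratio test on column s_3 — row 1: entry 0 ≤ 0; row 2: entry -2/5 ≤ 0; row 3: (16/5)/(1/5) = 16; row 4: entry -1/5 ≤ 0. Minimum is 16 at row 3 (x leaves); pivot element 1/5.
After the second pivot the z-row RHS is 64/5 − (-1/5)·16 = 16.

16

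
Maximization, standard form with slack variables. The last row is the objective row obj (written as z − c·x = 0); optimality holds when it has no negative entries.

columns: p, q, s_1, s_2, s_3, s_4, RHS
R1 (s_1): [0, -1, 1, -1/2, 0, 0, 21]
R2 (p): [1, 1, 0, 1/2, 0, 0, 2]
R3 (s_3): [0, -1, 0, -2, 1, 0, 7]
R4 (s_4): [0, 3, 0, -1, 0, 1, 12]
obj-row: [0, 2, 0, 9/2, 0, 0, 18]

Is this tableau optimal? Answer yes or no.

Every obj-row coefficient is ≥ 0, so the tableau is optimal.

yes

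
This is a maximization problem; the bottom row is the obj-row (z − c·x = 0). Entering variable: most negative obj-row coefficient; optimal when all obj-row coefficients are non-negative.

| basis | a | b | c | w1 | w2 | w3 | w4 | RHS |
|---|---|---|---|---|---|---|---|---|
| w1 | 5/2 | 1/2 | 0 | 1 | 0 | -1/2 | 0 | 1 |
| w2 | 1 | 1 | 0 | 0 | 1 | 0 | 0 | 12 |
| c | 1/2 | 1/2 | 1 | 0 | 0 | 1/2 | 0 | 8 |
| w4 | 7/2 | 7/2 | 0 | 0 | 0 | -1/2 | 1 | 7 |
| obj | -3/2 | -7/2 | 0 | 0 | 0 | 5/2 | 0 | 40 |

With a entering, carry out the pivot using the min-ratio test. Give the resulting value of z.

Ratio test on column a — row 1: 1/(5/2) = 2/5; row 2: 12/1 = 12; row 3: 8/(1/2) = 16; row 4: 7/(7/2) = 2. Minimum is 2/5 at row 1 (w1 leaves); pivot element 5/2.
Pivot on row 1; the obj-row RHS becomes 40 − (-3/2)·(2/5) = 203/5.

203/5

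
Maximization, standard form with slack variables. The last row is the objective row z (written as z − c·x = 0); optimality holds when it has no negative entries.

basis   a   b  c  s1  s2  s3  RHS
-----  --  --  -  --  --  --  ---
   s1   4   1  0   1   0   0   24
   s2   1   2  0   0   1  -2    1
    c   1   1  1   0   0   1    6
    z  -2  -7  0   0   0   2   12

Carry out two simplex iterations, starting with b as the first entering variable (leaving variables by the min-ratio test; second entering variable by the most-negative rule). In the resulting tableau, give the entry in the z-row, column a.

Ratio test on column b — row 1: 24/1 = 24; row 2: 1/2 = 1/2; row 3: 6/1 = 6. Minimum is 1/2 at row 2 (s2 leaves); pivot element 2.
Divide row 2 by 2; eliminate column b from the other rows.
Second iteration: most negative z-row entry is -5 in column s3, so s3 enters.
Ratio test on column s3 — row 1: (47/2)/1 = 47/2; row 2: entry -1 ≤ 0; row 3: (11/2)/2 = 11/4. Minimum is 11/4 at row 3 (c leaves); pivot element 2.
Divide row 3 by 2; eliminate column s3 from the other rows.
After both pivots, the entry at the z-row, column a is 11/4.

11/4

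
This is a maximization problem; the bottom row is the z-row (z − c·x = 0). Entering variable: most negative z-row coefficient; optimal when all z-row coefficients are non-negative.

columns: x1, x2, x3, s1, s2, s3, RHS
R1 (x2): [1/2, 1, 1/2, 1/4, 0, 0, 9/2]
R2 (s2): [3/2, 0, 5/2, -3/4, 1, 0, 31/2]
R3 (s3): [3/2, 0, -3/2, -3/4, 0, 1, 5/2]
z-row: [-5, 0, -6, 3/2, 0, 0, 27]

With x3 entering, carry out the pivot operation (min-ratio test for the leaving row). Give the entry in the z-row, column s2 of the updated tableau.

12/5

Ratio test on column x3 — row 1: (9/2)/(1/2) = 9; row 2: (31/2)/(5/2) = 31/5; row 3: entry -3/2 ≤ 0. Minimum is 31/5 at row 2 (s2 leaves); pivot element 5/2.
Divide row 2 by 5/2; eliminate column x3 from the other rows.
z-row update in column s2: 0 − (-6)·(2/5) = 12/5.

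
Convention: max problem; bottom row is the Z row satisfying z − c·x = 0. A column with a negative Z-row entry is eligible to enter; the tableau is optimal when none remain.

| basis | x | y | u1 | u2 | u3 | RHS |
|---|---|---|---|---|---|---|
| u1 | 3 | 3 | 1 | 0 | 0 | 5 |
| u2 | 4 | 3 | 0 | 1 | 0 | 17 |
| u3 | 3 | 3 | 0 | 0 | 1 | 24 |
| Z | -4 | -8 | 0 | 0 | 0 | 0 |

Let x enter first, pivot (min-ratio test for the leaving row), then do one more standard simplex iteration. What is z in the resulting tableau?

40/3

Ratio test on column x — row 1: 5/3 = 5/3; row 2: 17/4 = 17/4; row 3: 24/3 = 8. Minimum is 5/3 at row 1 (u1 leaves); pivot element 3.
Pivot on row 1; the Z-row RHS becomes 0 − (-4)·(5/3) = 20/3.
Next entering variable (most negative Z-row entry -4): y.
Ratio test on column y — row 1: (5/3)/1 = 5/3; row 2: entry -1 ≤ 0; row 3: entry 0 ≤ 0. Minimum is 5/3 at row 1 (x leaves); pivot element 1.
After the second pivot the Z-row RHS is 20/3 − (-4)·(5/3) = 40/3.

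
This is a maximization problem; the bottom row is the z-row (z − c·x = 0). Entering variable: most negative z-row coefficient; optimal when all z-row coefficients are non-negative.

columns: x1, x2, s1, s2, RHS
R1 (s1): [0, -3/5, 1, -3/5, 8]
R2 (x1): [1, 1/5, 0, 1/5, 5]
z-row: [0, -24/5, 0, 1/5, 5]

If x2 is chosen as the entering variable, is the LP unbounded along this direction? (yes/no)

Column x2 has positive entries in row(s) 2, so the ratio test bounds it — not unbounded.

no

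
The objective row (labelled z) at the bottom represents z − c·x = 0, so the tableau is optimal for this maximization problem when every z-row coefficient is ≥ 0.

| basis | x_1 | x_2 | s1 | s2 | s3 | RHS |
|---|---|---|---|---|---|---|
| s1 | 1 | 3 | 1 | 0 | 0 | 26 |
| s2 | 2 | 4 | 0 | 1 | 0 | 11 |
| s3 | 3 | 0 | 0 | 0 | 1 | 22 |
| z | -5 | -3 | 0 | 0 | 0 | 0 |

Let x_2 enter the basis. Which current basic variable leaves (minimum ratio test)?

s2

Column x_2 entries and ratios — s1: 26/3 = 26/3; s2: 11/4 = 11/4; s3: 0 ≤ 0, skip.
Smallest ratio is 11/4 in the row of s2, so s2 leaves.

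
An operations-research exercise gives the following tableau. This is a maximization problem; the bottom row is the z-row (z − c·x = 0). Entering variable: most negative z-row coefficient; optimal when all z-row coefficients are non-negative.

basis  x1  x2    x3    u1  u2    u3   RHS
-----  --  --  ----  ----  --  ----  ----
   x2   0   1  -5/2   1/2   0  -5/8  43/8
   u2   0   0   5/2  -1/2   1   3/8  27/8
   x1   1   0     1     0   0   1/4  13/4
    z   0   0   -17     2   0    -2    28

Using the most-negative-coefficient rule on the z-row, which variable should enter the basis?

x3

Negative z-row entries: x3: -17, u3: -2.
The most negative is -17 in column x3, so x3 enters.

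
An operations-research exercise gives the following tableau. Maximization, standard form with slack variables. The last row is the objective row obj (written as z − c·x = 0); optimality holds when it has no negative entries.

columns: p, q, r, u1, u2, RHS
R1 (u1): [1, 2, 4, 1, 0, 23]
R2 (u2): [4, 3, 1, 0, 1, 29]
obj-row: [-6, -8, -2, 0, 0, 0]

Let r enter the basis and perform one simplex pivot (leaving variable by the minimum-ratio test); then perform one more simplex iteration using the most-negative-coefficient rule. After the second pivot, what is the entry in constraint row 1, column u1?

Ratio test on column r — row 1: 23/4 = 23/4; row 2: 29/1 = 29. Minimum is 23/4 at row 1 (u1 leaves); pivot element 4.
Divide row 1 by 4; eliminate column r from the other rows.
Second iteration: most negative obj-row entry is -7 in column q, so q enters.
Ratio test on column q — row 1: (23/4)/(1/2) = 23/2; row 2: (93/4)/(5/2) = 93/10. Minimum is 93/10 at row 2 (u2 leaves); pivot element 5/2.
Divide row 2 by 5/2; eliminate column q from the other rows.
After both pivots, the entry at constraint row 1, column u1 is 3/10.

3/10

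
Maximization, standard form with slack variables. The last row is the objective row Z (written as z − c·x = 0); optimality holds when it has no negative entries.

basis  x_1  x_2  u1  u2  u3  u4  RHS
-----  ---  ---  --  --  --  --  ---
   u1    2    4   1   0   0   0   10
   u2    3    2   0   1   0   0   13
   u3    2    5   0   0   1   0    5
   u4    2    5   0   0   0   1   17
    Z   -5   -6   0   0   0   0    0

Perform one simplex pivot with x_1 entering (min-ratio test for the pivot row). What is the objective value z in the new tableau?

25/2

Ratio test on column x_1 — row 1: 10/2 = 5; row 2: 13/3 = 13/3; row 3: 5/2 = 5/2; row 4: 17/2 = 17/2. Minimum is 5/2 at row 3 (u3 leaves); pivot element 2.
Pivot on row 3; the Z-row RHS becomes 0 − (-5)·(5/2) = 25/2.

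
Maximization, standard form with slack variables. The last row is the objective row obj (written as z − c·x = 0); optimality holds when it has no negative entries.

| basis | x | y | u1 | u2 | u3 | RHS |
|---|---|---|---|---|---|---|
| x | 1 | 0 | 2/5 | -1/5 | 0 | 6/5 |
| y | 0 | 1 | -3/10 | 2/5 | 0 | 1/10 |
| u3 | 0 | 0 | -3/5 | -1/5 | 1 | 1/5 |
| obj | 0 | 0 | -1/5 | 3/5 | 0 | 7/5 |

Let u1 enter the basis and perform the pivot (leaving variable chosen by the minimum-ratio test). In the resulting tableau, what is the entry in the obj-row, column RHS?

2

Ratio test on column u1 — row 1: (6/5)/(2/5) = 3; row 2: entry -3/10 ≤ 0; row 3: entry -3/5 ≤ 0. Minimum is 3 at row 1 (x leaves); pivot element 2/5.
Divide row 1 by 2/5; eliminate column u1 from the other rows.
obj-row update in column RHS: 7/5 − (-1/5)·3 = 2.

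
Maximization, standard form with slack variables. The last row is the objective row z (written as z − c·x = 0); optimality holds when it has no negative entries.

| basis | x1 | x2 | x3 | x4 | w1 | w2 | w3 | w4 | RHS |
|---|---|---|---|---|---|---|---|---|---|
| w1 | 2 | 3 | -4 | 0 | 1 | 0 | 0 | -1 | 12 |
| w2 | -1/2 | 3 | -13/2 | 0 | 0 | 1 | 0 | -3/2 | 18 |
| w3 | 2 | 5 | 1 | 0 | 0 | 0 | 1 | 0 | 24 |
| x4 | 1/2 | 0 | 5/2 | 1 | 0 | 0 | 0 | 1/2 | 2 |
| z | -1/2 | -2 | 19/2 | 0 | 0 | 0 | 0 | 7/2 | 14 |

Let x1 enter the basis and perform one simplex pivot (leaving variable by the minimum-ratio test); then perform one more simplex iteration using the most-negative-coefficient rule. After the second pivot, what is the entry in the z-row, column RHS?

Ratio test on column x1 — row 1: 12/2 = 6; row 2: entry -1/2 ≤ 0; row 3: 24/2 = 12; row 4: 2/(1/2) = 4. Minimum is 4 at row 4 (x4 leaves); pivot element 1/2.
Divide row 4 by 1/2; eliminate column x1 from the other rows.
Second iteration: most negative z-row entry is -2 in column x2, so x2 enters.
Ratio test on column x2 — row 1: 4/3 = 4/3; row 2: 20/3 = 20/3; row 3: 16/5 = 16/5; row 4: entry 0 ≤ 0. Minimum is 4/3 at row 1 (w1 leaves); pivot element 3.
Divide row 1 by 3; eliminate column x2 from the other rows.
After both pivots, the entry at the z-row, column RHS is 56/3.

56/3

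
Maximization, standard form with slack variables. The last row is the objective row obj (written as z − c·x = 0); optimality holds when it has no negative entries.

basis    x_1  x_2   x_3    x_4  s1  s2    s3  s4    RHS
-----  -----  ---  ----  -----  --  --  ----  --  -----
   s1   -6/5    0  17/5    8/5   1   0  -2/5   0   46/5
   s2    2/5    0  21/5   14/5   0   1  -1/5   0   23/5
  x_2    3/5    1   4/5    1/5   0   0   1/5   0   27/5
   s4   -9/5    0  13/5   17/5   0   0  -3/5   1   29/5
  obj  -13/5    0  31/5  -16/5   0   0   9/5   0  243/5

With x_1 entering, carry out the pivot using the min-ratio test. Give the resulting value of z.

72

Ratio test on column x_1 — row 1: entry -6/5 ≤ 0; row 2: (23/5)/(2/5) = 23/2; row 3: (27/5)/(3/5) = 9; row 4: entry -9/5 ≤ 0. Minimum is 9 at row 3 (x_2 leaves); pivot element 3/5.
Pivot on row 3; the obj-row RHS becomes 243/5 − (-13/5)·9 = 72.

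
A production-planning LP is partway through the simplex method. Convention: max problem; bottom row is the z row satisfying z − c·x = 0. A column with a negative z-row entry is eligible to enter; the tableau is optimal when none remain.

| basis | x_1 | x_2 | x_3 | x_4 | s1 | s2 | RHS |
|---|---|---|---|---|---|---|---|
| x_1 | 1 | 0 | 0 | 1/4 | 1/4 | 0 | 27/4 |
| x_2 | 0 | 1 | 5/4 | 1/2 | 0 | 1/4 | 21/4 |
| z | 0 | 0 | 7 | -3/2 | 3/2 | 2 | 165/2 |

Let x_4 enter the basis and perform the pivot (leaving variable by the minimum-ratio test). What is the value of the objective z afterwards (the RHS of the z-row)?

Ratio test on column x_4 — row 1: (27/4)/(1/4) = 27; row 2: (21/4)/(1/2) = 21/2. Minimum is 21/2 at row 2 (x_2 leaves); pivot element 1/2.
Pivot on row 2; the z-row RHS becomes 165/2 − (-3/2)·(21/2) = 393/4.

393/4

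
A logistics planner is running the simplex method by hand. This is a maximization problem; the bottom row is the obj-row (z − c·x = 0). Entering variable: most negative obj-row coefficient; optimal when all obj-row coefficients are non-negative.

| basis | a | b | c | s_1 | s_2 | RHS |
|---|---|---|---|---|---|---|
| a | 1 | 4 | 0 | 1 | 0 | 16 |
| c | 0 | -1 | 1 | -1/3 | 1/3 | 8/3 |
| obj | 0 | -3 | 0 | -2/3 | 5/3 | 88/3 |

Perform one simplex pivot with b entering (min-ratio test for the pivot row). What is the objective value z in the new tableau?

Ratio test on column b — row 1: 16/4 = 4; row 2: entry -1 ≤ 0. Minimum is 4 at row 1 (a leaves); pivot element 4.
Pivot on row 1; the obj-row RHS becomes 88/3 − (-3)·4 = 124/3.

124/3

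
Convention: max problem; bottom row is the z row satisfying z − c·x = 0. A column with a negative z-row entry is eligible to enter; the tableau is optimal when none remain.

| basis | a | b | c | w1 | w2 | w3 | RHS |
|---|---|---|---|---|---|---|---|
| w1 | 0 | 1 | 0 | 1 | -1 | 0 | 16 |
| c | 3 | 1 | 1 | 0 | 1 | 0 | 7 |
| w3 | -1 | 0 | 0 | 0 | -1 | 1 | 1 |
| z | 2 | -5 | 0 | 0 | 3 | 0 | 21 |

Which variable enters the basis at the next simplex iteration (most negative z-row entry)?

b

Negative z-row entries: b: -5.
The most negative is -5 in column b, so b enters.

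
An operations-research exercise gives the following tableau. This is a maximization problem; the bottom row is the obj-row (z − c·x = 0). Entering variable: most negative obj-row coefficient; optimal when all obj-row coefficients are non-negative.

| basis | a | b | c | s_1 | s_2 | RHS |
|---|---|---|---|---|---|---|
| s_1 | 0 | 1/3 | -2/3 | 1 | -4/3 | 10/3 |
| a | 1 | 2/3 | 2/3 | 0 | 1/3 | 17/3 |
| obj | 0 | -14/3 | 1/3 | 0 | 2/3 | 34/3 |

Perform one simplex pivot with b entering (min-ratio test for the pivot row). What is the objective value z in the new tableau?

51

Ratio test on column b — row 1: (10/3)/(1/3) = 10; row 2: (17/3)/(2/3) = 17/2. Minimum is 17/2 at row 2 (a leaves); pivot element 2/3.
Pivot on row 2; the obj-row RHS becomes 34/3 − (-14/3)·(17/2) = 51.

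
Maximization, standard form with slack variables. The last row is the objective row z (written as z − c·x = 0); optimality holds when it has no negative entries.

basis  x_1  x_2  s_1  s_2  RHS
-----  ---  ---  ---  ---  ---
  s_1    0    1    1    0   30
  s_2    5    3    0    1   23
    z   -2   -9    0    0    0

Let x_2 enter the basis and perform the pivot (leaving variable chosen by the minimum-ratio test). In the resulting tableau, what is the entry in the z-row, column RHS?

Ratio test on column x_2 — row 1: 30/1 = 30; row 2: 23/3 = 23/3. Minimum is 23/3 at row 2 (s_2 leaves); pivot element 3.
Divide row 2 by 3; eliminate column x_2 from the other rows.
z-row update in column RHS: 0 − (-9)·(23/3) = 69.

69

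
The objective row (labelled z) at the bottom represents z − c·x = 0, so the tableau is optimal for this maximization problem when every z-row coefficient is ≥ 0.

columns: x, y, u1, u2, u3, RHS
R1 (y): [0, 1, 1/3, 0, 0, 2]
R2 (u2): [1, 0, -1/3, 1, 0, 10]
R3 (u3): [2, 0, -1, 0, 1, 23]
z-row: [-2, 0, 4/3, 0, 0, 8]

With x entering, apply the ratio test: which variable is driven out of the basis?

u2

Column x entries and ratios — y: 0 ≤ 0, skip; u2: 10/1 = 10; u3: 23/2 = 23/2.
Smallest ratio is 10 in the row of u2, so u2 leaves.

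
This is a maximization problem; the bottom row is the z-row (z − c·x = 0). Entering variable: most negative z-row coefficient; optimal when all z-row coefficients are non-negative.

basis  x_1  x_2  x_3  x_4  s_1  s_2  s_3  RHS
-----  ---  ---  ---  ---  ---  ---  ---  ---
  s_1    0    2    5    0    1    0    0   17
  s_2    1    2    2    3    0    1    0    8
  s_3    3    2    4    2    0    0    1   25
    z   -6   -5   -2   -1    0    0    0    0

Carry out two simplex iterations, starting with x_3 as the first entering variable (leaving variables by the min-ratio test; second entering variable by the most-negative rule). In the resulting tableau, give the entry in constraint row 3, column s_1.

2/5

Ratio test on column x_3 — row 1: 17/5 = 17/5; row 2: 8/2 = 4; row 3: 25/4 = 25/4. Minimum is 17/5 at row 1 (s_1 leaves); pivot element 5.
Divide row 1 by 5; eliminate column x_3 from the other rows.
Second iteration: most negative z-row entry is -6 in column x_1, so x_1 enters.
Ratio test on column x_1 — row 1: entry 0 ≤ 0; row 2: (6/5)/1 = 6/5; row 3: (57/5)/3 = 19/5. Minimum is 6/5 at row 2 (s_2 leaves); pivot element 1.
Divide row 2 by 1; eliminate column x_1 from the other rows.
After both pivots, the entry at constraint row 3, column s_1 is 2/5.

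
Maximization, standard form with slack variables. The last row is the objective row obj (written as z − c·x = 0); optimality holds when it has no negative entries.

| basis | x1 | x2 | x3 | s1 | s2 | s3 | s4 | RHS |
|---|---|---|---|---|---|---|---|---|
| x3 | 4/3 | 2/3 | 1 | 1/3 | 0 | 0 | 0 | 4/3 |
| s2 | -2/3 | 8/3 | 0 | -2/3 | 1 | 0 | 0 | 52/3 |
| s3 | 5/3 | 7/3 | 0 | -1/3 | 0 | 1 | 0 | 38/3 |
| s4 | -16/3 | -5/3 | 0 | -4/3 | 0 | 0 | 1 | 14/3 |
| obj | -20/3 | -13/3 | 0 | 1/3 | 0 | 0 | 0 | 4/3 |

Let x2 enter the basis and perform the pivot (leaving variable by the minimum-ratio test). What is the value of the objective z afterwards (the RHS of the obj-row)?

Ratio test on column x2 — row 1: (4/3)/(2/3) = 2; row 2: (52/3)/(8/3) = 13/2; row 3: (38/3)/(7/3) = 38/7; row 4: entry -5/3 ≤ 0. Minimum is 2 at row 1 (x3 leaves); pivot element 2/3.
Pivot on row 1; the obj-row RHS becomes 4/3 − (-13/3)·2 = 10.

10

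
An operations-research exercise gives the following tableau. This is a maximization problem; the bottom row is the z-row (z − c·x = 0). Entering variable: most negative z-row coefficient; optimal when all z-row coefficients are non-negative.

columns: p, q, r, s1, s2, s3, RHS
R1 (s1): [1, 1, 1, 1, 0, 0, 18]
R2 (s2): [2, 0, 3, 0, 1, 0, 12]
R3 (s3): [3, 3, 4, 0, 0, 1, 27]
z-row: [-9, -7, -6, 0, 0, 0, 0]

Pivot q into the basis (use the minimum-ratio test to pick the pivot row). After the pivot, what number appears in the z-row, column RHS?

63

Ratio test on column q — row 1: 18/1 = 18; row 2: entry 0 ≤ 0; row 3: 27/3 = 9. Minimum is 9 at row 3 (s3 leaves); pivot element 3.
Divide row 3 by 3; eliminate column q from the other rows.
z-row update in column RHS: 0 − (-7)·9 = 63.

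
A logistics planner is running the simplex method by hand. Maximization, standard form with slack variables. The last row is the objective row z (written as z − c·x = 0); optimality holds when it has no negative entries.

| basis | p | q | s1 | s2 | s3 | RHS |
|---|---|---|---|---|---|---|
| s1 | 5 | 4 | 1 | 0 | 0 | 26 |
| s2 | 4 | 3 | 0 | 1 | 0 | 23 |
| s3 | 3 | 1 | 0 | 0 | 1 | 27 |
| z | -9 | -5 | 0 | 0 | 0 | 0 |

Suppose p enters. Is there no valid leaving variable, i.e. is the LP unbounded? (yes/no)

Column p has positive entries in row(s) 1, 2, 3, so the ratio test bounds it — not unbounded.

no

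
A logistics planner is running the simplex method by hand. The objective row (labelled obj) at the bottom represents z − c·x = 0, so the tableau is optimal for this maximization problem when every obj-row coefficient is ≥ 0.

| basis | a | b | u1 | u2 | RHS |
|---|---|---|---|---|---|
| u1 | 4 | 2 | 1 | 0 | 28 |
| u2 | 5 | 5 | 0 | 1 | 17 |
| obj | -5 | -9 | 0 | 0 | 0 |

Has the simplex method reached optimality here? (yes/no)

The obj-row has a negative entry -9 in column b, so it is not optimal.

no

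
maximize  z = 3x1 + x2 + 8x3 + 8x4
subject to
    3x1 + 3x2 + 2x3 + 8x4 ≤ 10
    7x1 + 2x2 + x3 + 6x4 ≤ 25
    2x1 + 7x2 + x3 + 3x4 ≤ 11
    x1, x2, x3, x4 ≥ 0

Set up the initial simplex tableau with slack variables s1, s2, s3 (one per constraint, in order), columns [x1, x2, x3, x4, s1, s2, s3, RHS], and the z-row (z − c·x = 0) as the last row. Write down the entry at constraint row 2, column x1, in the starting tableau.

7

Constraint 2 has coefficient 7 on x1.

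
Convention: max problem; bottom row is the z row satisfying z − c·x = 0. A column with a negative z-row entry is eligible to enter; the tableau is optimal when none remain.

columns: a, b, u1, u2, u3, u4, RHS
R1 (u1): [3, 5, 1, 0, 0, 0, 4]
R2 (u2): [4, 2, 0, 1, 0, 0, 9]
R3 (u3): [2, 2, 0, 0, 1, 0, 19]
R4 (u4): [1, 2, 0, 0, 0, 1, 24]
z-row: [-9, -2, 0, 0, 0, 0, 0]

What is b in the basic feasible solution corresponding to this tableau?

b is not in the basis, so in the current basic feasible solution b = 0.

0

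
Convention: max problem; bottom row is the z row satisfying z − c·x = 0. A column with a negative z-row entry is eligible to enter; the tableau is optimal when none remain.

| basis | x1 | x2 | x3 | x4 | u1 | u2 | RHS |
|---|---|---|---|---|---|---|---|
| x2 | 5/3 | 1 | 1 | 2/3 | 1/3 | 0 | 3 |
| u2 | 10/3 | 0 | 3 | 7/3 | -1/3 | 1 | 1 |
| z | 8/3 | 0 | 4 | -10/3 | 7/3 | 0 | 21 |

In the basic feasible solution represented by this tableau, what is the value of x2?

x2 is basic (row 1); its value is the RHS of that row, 3.

3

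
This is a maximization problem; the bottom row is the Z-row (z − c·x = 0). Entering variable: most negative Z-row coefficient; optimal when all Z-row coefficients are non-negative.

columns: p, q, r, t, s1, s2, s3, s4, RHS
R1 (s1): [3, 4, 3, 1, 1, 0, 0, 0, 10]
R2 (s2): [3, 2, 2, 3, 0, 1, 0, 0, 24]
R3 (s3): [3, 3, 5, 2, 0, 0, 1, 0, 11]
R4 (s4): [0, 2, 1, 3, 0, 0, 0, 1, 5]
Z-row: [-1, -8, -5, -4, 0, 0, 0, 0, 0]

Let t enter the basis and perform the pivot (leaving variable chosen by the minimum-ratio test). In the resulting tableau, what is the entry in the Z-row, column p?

-1

Ratio test on column t — row 1: 10/1 = 10; row 2: 24/3 = 8; row 3: 11/2 = 11/2; row 4: 5/3 = 5/3. Minimum is 5/3 at row 4 (s4 leaves); pivot element 3.
Divide row 4 by 3; eliminate column t from the other rows.
Z-row update in column p: -1 − (-4)·0 = -1.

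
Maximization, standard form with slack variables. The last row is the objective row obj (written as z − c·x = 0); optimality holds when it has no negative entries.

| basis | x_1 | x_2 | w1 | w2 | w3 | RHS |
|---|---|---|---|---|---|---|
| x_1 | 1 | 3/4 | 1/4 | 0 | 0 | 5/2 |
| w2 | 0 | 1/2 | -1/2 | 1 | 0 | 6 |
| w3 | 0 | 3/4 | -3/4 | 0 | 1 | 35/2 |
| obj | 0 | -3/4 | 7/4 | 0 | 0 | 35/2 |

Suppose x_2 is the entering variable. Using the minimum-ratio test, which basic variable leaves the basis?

Column x_2 entries and ratios — x_1: (5/2)/(3/4) = 10/3; w2: 6/(1/2) = 12; w3: (35/2)/(3/4) = 70/3.
Smallest ratio is 10/3 in the row of x_1, so x_1 leaves.

x_1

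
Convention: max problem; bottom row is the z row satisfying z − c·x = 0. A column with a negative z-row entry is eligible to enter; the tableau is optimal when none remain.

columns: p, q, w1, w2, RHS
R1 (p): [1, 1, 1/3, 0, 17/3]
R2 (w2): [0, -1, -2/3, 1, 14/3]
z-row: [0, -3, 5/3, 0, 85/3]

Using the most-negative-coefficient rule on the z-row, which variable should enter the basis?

Negative z-row entries: q: -3.
The most negative is -3 in column q, so q enters.

q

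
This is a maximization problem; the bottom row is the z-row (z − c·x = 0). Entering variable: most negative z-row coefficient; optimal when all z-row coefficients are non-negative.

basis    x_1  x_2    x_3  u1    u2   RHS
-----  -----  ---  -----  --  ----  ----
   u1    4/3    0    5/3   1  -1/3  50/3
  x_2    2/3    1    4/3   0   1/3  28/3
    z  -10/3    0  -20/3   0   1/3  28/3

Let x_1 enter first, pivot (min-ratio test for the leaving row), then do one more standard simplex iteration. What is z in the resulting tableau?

Ratio test on column x_1 — row 1: (50/3)/(4/3) = 25/2; row 2: (28/3)/(2/3) = 14. Minimum is 25/2 at row 1 (u1 leaves); pivot element 4/3.
Pivot on row 1; the z-row RHS becomes 28/3 − (-10/3)·(25/2) = 51.
Next entering variable (most negative z-row entry -5/2): x_3.
Ratio test on column x_3 — row 1: (25/2)/(5/4) = 10; row 2: 1/(1/2) = 2. Minimum is 2 at row 2 (x_2 leaves); pivot element 1/2.
After the second pivot the z-row RHS is 51 − (-5/2)·2 = 56.

56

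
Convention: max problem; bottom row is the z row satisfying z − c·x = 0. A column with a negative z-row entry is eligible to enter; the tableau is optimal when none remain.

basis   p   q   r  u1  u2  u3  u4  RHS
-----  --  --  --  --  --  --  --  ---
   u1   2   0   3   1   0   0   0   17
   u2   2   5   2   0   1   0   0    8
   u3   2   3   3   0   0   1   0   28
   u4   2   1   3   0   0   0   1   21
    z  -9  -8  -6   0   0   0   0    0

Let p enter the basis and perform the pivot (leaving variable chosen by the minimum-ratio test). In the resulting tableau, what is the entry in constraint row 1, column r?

Ratio test on column p — row 1: 17/2 = 17/2; row 2: 8/2 = 4; row 3: 28/2 = 14; row 4: 21/2 = 21/2. Minimum is 4 at row 2 (u2 leaves); pivot element 2.
Divide row 2 by 2; eliminate column p from the other rows.
Row 1 update in column r: 3 − 2·1 = 1.

1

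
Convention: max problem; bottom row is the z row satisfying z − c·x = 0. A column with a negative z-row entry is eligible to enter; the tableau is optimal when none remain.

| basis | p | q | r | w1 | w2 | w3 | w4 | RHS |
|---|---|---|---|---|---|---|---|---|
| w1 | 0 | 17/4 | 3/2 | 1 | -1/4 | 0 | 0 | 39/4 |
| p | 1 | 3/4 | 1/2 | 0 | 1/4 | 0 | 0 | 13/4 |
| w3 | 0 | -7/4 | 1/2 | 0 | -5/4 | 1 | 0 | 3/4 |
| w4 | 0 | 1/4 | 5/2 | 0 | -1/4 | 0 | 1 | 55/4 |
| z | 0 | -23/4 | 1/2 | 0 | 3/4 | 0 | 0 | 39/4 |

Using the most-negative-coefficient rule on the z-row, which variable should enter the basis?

Negative z-row entries: q: -23/4.
The most negative is -23/4 in column q, so q enters.

q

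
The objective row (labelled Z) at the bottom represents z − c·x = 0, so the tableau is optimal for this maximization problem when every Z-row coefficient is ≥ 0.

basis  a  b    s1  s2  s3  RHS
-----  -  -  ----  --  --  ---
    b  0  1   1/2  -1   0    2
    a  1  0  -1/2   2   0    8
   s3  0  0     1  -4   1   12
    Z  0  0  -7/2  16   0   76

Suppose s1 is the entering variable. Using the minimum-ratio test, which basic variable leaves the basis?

Column s1 entries and ratios — b: 2/(1/2) = 4; a: -1/2 ≤ 0, skip; s3: 12/1 = 12.
Smallest ratio is 4 in the row of b, so b leaves.

b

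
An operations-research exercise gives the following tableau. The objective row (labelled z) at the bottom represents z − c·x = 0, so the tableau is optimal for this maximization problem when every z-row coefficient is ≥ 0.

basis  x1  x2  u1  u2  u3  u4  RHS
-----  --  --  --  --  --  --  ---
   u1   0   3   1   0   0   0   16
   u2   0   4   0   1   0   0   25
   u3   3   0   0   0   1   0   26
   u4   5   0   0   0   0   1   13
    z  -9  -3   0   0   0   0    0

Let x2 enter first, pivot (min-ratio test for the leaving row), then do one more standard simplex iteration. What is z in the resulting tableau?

Ratio test on column x2 — row 1: 16/3 = 16/3; row 2: 25/4 = 25/4; row 3: entry 0 ≤ 0; row 4: entry 0 ≤ 0. Minimum is 16/3 at row 1 (u1 leaves); pivot element 3.
Pivot on row 1; the z-row RHS becomes 0 − (-3)·(16/3) = 16.
Next entering variable (most negative z-row entry -9): x1.
Ratio test on column x1 — row 1: entry 0 ≤ 0; row 2: entry 0 ≤ 0; row 3: 26/3 = 26/3; row 4: 13/5 = 13/5. Minimum is 13/5 at row 4 (u4 leaves); pivot element 5.
After the second pivot the z-row RHS is 16 − (-9)·(13/5) = 197/5.

197/5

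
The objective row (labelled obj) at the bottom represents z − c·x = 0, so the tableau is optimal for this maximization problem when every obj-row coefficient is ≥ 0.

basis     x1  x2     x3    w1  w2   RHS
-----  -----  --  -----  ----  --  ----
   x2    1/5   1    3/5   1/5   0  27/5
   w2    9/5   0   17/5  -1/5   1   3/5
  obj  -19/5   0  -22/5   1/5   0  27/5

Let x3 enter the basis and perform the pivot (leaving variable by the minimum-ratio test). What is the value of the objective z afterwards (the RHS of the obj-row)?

105/17

Ratio test on column x3 — row 1: (27/5)/(3/5) = 9; row 2: (3/5)/(17/5) = 3/17. Minimum is 3/17 at row 2 (w2 leaves); pivot element 17/5.
Pivot on row 2; the obj-row RHS becomes 27/5 − (-22/5)·(3/17) = 105/17.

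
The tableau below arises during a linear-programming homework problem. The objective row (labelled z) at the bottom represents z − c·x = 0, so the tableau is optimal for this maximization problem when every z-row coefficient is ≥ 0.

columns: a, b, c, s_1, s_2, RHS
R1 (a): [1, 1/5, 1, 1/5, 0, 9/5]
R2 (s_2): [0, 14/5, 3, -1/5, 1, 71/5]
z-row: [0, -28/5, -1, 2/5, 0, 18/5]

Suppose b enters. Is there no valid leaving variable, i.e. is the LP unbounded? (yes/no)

no

Column b has positive entries in row(s) 1, 2, so the ratio test bounds it — not unbounded.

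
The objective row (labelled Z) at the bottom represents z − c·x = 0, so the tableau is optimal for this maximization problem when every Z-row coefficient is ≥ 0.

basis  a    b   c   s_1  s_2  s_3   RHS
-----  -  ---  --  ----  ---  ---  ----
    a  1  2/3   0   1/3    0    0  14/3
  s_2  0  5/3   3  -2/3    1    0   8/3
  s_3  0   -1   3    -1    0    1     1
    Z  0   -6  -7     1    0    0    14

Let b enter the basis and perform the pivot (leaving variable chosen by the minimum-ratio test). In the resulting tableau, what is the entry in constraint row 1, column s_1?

Ratio test on column b — row 1: (14/3)/(2/3) = 7; row 2: (8/3)/(5/3) = 8/5; row 3: entry -1 ≤ 0. Minimum is 8/5 at row 2 (s_2 leaves); pivot element 5/3.
Divide row 2 by 5/3; eliminate column b from the other rows.
Row 1 update in column s_1: 1/3 − (2/3)·(-2/5) = 3/5.

3/5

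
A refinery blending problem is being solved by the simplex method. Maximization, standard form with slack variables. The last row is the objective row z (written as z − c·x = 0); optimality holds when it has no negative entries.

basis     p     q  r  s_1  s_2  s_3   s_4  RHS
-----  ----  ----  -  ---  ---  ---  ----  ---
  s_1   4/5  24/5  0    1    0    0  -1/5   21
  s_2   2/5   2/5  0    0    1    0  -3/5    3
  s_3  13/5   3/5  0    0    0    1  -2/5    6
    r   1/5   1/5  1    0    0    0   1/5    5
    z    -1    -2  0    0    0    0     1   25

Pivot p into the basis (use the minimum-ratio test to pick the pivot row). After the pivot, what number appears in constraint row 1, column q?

60/13

Ratio test on column p — row 1: 21/(4/5) = 105/4; row 2: 3/(2/5) = 15/2; row 3: 6/(13/5) = 30/13; row 4: 5/(1/5) = 25. Minimum is 30/13 at row 3 (s_3 leaves); pivot element 13/5.
Divide row 3 by 13/5; eliminate column p from the other rows.
Row 1 update in column q: 24/5 − (4/5)·(3/13) = 60/13.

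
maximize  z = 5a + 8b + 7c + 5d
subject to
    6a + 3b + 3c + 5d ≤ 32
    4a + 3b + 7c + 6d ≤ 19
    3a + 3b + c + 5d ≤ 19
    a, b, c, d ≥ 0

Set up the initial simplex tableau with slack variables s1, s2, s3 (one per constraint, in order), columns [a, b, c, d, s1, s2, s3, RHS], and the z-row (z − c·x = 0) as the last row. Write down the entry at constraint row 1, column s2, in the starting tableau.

Slack s2 belongs to constraint 2; its column is the unit vector e_2, so the entry in row 1 is 0.

0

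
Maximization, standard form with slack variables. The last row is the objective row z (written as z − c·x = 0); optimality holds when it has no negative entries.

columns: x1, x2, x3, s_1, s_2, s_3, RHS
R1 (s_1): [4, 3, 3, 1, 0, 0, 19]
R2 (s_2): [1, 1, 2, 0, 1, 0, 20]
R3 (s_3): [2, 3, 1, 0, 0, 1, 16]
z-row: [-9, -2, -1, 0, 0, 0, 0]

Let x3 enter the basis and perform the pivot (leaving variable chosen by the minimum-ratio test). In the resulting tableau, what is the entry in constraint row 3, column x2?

Ratio test on column x3 — row 1: 19/3 = 19/3; row 2: 20/2 = 10; row 3: 16/1 = 16. Minimum is 19/3 at row 1 (s_1 leaves); pivot element 3.
Divide row 1 by 3; eliminate column x3 from the other rows.
Row 3 update in column x2: 3 − 1·1 = 2.

2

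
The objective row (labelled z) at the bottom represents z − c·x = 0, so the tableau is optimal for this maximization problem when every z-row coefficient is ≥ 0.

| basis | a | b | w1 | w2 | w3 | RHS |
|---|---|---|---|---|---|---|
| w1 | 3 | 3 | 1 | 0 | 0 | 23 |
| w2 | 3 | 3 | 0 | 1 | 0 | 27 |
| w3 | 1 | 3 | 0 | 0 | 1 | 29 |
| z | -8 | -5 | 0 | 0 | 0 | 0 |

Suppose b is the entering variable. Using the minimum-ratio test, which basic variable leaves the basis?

Column b entries and ratios — w1: 23/3 = 23/3; w2: 27/3 = 9; w3: 29/3 = 29/3.
Smallest ratio is 23/3 in the row of w1, so w1 leaves.

w1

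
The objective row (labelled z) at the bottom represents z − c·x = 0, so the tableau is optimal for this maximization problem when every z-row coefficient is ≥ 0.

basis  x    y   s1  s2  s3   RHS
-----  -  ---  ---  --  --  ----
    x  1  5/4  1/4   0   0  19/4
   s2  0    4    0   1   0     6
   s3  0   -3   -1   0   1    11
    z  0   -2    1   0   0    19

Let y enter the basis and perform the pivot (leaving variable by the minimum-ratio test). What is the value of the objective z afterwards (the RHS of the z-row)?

Ratio test on column y — row 1: (19/4)/(5/4) = 19/5; row 2: 6/4 = 3/2; row 3: entry -3 ≤ 0. Minimum is 3/2 at row 2 (s2 leaves); pivot element 4.
Pivot on row 2; the z-row RHS becomes 19 − (-2)·(3/2) = 22.

22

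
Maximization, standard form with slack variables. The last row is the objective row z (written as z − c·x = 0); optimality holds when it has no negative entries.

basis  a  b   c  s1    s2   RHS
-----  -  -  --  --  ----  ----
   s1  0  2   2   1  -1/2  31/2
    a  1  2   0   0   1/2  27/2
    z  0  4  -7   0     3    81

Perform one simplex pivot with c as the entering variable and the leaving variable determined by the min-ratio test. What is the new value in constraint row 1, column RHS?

Ratio test on column c — row 1: (31/2)/2 = 31/4; row 2: entry 0 ≤ 0. Minimum is 31/4 at row 1 (s1 leaves); pivot element 2.
Divide row 1 by 2; eliminate column c from the other rows.
In the new row 1, the RHS entry is the old entry divided by the pivot: (31/2)/2 = 31/4.

31/4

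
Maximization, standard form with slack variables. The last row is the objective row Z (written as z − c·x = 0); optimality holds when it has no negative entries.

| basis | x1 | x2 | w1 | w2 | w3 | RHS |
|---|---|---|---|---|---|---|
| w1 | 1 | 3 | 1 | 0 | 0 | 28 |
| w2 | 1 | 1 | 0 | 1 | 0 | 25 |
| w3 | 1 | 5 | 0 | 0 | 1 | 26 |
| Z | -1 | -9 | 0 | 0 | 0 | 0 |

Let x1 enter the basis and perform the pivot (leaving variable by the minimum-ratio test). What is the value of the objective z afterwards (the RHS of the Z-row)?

25

Ratio test on column x1 — row 1: 28/1 = 28; row 2: 25/1 = 25; row 3: 26/1 = 26. Minimum is 25 at row 2 (w2 leaves); pivot element 1.
Pivot on row 2; the Z-row RHS becomes 0 − (-1)·25 = 25.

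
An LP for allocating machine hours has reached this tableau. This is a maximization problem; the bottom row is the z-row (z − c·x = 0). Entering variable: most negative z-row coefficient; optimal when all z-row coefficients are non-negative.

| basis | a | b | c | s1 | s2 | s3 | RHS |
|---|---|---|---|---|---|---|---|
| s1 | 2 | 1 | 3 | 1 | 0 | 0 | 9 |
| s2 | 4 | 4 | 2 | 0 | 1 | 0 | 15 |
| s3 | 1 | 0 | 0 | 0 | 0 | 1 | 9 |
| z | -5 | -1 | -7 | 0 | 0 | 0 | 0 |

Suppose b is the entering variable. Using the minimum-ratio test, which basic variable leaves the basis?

Column b entries and ratios — s1: 9/1 = 9; s2: 15/4 = 15/4; s3: 0 ≤ 0, skip.
Smallest ratio is 15/4 in the row of s2, so s2 leaves.

s2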